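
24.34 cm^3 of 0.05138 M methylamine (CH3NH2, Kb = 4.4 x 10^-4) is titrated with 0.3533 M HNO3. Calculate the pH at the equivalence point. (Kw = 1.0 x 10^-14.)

6.00

n(CH3NH2) = 0.05138 x 0.02434 = 0.001251 mol; V(HNO3) at equivalence = 0.001251/0.3533 = 0.003540 L.
At equivalence the base is fully converted to CH3NH3+; total volume = 0.02788 L, so [CH3NH3+] = 0.001251/0.02788 = 0.04486 M.
Ka(CH3NH3+) = Kw/Kb = 1.0e-14 / 4.4 x 10^-4 = 2.27e-11.
[H^+] = sqrt(Ka x [CH3NH3+]) = sqrt(2.27e-11 x 0.04486) = 1.01e-6 M.
pH = -log(1.01e-6) = 6.00.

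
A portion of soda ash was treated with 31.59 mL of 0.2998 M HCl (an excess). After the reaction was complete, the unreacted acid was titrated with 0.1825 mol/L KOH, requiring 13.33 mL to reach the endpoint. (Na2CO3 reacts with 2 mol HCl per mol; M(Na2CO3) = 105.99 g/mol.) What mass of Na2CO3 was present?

0.373 g

Total n(HCl) added = 0.2998 x 0.03159 = 0.009471 mol.
n(KOH) used = 0.1825 x 0.01333 = 0.002433 mol, which equals the excess n(HCl).
So n(HCl) consumed by the sample = 0.009471 - 0.002433 = 0.007038 mol.
n(Na2CO3) = 0.007038 / 2 = 0.003519 mol.
mass = 0.003519 mol x 105.99 g/mol = 0.373 g.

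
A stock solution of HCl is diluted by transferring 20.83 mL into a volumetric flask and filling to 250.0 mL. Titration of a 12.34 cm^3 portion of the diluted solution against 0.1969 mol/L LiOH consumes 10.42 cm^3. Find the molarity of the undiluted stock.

2.00 M

n(LiOH) = 0.1969 x 0.01042 = 0.002052 mol.
n(HCl) in the aliquot = 0.002052 mol.
[diluted HCl] = 0.002052 / 0.01234 = 0.1663 M.
Dilution factor = 250.0/20.83 = 12.00, so [stock] = 0.1663 x 12.00 = 2.00 M.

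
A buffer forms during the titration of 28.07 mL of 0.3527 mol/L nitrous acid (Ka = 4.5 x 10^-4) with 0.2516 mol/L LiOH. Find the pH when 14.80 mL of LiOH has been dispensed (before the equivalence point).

3.13

Initial n(HNO2) = 0.3527 x 0.02807 = 0.009900 mol.
n(LiOH) added = 0.2516 x 0.01480 = 0.003724 mol, converting that many moles of HNO2 to NO2-.
Remaining n(HNO2) = 0.006177 mol; n(NO2-) = 0.003724 mol.
By Henderson-Hasselbalch, pH = pKa + log([A^-]/[HA]) = 3.35 + log(0.003724/0.006177) = 3.35 + (-0.22) = 3.13.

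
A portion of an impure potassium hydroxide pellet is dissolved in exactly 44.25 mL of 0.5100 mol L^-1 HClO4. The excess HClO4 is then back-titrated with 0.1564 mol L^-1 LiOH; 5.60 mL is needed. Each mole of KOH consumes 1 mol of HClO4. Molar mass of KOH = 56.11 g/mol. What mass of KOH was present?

1.22 g

Total n(HClO4) added = 0.5100 x 0.04425 = 0.02257 mol.
n(LiOH) used = 0.1564 x 0.005600 = 0.0008758 mol, which equals the excess n(HClO4).
So n(HClO4) consumed by the sample = 0.02257 - 0.0008758 = 0.02169 mol.
n(KOH) = 0.02169 / 1 = 0.02169 mol.
mass = 0.02169 mol x 56.11 g/mol = 1.22 g.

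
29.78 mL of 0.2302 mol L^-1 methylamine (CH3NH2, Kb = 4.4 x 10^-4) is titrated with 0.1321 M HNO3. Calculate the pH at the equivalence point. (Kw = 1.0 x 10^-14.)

5.86

n(CH3NH2) = 0.2302 x 0.02978 = 0.006855 mol; V(HNO3) at equivalence = 0.006855/0.1321 = 0.05190 L.
At equivalence the base is fully converted to CH3NH3+; total volume = 0.08168 L, so [CH3NH3+] = 0.006855/0.08168 = 0.08393 M.
Ka(CH3NH3+) = Kw/Kb = 1.0e-14 / 4.4 x 10^-4 = 2.27e-11.
[H^+] = sqrt(Ka x [CH3NH3+]) = sqrt(2.27e-11 x 0.08393) = 1.38e-6 M.
pH = -log(1.38e-6) = 5.86.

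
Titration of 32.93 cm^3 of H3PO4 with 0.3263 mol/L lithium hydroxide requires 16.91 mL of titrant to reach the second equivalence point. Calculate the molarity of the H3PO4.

0.0838 M

n(LiOH) = 0.3263 x 0.01691 = 0.005518 mol.
At the second equivalence point, 2 mol OH^- react per mol H3PO4, so n(H3PO4) = 0.005518 / 2 = 0.002759 mol.
[H3PO4] = 0.002759 / 0.03293 L = 0.0838 M.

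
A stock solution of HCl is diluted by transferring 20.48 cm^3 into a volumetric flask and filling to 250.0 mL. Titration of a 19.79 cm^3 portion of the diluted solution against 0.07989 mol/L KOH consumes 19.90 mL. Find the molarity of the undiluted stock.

n(KOH) = 0.07989 x 0.01990 = 0.001590 mol.
n(HCl) in the aliquot = 0.001590 mol.
[diluted HCl] = 0.001590 / 0.01979 = 0.08033 M.
Dilution factor = 250.0/20.48 = 12.21, so [stock] = 0.08033 x 12.21 = 0.981 M.

0.981 M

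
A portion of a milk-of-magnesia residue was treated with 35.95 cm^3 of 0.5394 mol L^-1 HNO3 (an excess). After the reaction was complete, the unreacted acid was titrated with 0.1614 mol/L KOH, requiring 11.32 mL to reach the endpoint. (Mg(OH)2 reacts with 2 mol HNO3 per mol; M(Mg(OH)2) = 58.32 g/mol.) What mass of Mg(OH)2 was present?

Total n(HNO3) added = 0.5394 x 0.03595 = 0.01939 mol.
n(KOH) used = 0.1614 x 0.01132 = 0.001827 mol, which equals the excess n(HNO3).
So n(HNO3) consumed by the sample = 0.01939 - 0.001827 = 0.01756 mol.
n(Mg(OH)2) = 0.01756 / 2 = 0.008782 mol.
mass = 0.008782 mol x 58.32 g/mol = 0.512 g.

0.512 g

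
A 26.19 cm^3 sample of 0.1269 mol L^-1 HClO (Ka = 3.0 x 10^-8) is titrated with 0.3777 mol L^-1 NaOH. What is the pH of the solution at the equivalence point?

10.25

n(HClO) = 0.1269 x 0.02619 = 0.003324 mol; V(NaOH) at equivalence = 0.003324/0.3777 = 0.008799 L.
At equivalence all the acid is converted to ClO-; total volume = 0.02619 + 0.008799 = 0.03499 L, so [ClO-] = 0.003324/0.03499 = 0.09499 M.
Kb = Kw/Ka = 1.0e-14 / 3.0 x 10^-8 = 3.33e-7.
[OH^-] = sqrt(Kb x [ClO-]) = sqrt(3.33e-7 x 0.09499) = 0.000178 M.
pOH = 3.75, so pH = 14.00 - 3.75 = 10.25.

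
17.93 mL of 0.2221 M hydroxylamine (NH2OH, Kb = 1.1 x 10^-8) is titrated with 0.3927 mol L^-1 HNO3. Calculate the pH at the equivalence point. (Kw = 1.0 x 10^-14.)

3.44

n(NH2OH) = 0.2221 x 0.01793 = 0.003982 mol; V(HNO3) at equivalence = 0.003982/0.3927 = 0.01014 L.
At equivalence the base is fully converted to NH3OH+; total volume = 0.02807 L, so [NH3OH+] = 0.003982/0.02807 = 0.1419 M.
Ka(NH3OH+) = Kw/Kb = 1.0e-14 / 1.1 x 10^-8 = 9.09e-7.
[H^+] = sqrt(Ka x [NH3OH+]) = sqrt(9.09e-7 x 0.1419) = 0.000359 M.
pH = -log(0.000359) = 3.44.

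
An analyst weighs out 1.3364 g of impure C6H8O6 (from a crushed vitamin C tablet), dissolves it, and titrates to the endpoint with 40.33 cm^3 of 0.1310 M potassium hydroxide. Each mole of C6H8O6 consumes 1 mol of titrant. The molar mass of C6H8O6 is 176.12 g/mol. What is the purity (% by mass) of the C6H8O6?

n(KOH) = 0.1310 x 0.04033 = 0.005283 mol.
n(C6H8O6) = 0.005283 / 1 = 0.005283 mol.
mass of C6H8O6 = 0.005283 x 176.12 = 0.9305 g.
% purity = 0.9305 / 1.3364 x 100 = 69.6%.

69.6%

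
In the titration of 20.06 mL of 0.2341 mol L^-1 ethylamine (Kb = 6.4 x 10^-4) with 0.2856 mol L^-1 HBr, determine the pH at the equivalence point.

5.85

n(C2H5NH2) = 0.2341 x 0.02006 = 0.004696 mol; V(HBr) at equivalence = 0.004696/0.2856 = 0.01644 L.
At equivalence the base is fully converted to C2H5NH3+; total volume = 0.03650 L, so [C2H5NH3+] = 0.004696/0.03650 = 0.1286 M.
Ka(C2H5NH3+) = Kw/Kb = 1.0e-14 / 6.4 x 10^-4 = 1.56e-11.
[H^+] = sqrt(Ka x [C2H5NH3+]) = sqrt(1.56e-11 x 0.1286) = 1.42e-6 M.
pH = -log(1.42e-6) = 5.85.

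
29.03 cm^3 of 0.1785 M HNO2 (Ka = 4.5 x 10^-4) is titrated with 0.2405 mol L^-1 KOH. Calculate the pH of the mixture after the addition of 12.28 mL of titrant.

Initial n(HNO2) = 0.1785 x 0.02903 = 0.005182 mol.
n(KOH) added = 0.2405 x 0.01228 = 0.002953 mol, converting that many moles of HNO2 to NO2-.
Remaining n(HNO2) = 0.002229 mol; n(NO2-) = 0.002953 mol.
By Henderson-Hasselbalch, pH = pKa + log([A^-]/[HA]) = 3.35 + log(0.002953/0.002229) = 3.35 + (+0.12) = 3.47.

3.47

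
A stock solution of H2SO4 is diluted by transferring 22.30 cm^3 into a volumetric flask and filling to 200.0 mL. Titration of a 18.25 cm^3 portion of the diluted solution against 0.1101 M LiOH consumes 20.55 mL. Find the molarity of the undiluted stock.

n(LiOH) = 0.1101 x 0.02055 = 0.002263 mol.
n(H2SO4) in the aliquot = 0.002263 x 1/2 = 0.001131 mol.
[diluted H2SO4] = 0.001131 / 0.01825 = 0.06199 M.
Dilution factor = 200.0/22.30 = 8.969, so [stock] = 0.06199 x 8.969 = 0.556 M.

0.556 M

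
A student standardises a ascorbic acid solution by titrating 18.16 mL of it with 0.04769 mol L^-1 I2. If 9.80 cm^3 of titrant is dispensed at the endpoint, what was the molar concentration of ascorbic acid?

n(I2) = 0.04769 x 0.009800 = 0.0004674 mol.
From the balanced equation, 1 mol I2 reacts with 1 mol ascorbic acid, so n(ascorbic acid) = 0.0004674 x 1/1 = 0.0004674 mol.
[ascorbic acid] = 0.0004674 / 0.01816 L = 0.0257 M.

0.0257 M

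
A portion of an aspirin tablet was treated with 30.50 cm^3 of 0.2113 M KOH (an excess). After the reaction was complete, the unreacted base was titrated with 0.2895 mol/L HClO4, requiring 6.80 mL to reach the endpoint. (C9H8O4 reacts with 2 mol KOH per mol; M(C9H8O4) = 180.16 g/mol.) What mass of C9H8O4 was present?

0.403 g

Total n(KOH) added = 0.2113 x 0.03050 = 0.006445 mol.
n(HClO4) used = 0.2895 x 0.006800 = 0.001969 mol, which equals the excess n(KOH).
So n(KOH) consumed by the sample = 0.006445 - 0.001969 = 0.004476 mol.
n(C9H8O4) = 0.004476 / 2 = 0.002238 mol.
mass = 0.002238 mol x 180.16 g/mol = 0.403 g.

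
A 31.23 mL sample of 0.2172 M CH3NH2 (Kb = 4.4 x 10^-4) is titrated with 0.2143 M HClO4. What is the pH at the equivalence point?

n(CH3NH2) = 0.2172 x 0.03123 = 0.006783 mol; V(HClO4) at equivalence = 0.006783/0.2143 = 0.03165 L.
At equivalence the base is fully converted to CH3NH3+; total volume = 0.06288 L, so [CH3NH3+] = 0.006783/0.06288 = 0.1079 M.
Ka(CH3NH3+) = Kw/Kb = 1.0e-14 / 4.4 x 10^-4 = 2.27e-11.
[H^+] = sqrt(Ka x [CH3NH3+]) = sqrt(2.27e-11 x 0.1079) = 1.57e-6 M.
pH = -log(1.57e-6) = 5.81.

5.81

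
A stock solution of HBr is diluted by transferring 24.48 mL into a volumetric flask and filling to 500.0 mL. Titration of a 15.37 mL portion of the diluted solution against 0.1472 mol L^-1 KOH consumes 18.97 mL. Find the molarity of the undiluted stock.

3.71 M

n(KOH) = 0.1472 x 0.01897 = 0.002792 mol.
n(HBr) in the aliquot = 0.002792 mol.
[diluted HBr] = 0.002792 / 0.01537 = 0.1817 M.
Dilution factor = 500.0/24.48 = 20.42, so [stock] = 0.1817 x 20.42 = 3.71 M.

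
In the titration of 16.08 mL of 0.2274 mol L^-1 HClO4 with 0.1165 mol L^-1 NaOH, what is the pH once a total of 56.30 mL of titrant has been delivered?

n(acid) = 0.2274 x 0.01608 = 0.003657 mol; n(NaOH) added = 0.1165 x 0.05630 = 0.006559 mol.
Base is in excess by 0.006559 - 0.003657 = 0.002902 mol in a total volume of 0.07238 L.
[OH^-] = 0.002902/0.07238 = 0.04010 M, so pOH = 1.40 and pH = 14.00 - 1.40 = 12.60.

12.60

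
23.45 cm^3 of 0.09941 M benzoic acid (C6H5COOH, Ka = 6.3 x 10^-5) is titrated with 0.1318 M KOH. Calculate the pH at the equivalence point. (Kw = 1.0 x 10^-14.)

8.48

n(C6H5COOH) = 0.09941 x 0.02345 = 0.002331 mol; V(KOH) at equivalence = 0.002331/0.1318 = 0.01769 L.
At equivalence all the acid is converted to C6H5COO-; total volume = 0.02345 + 0.01769 = 0.04114 L, so [C6H5COO-] = 0.002331/0.04114 = 0.05667 M.
Kb = Kw/Ka = 1.0e-14 / 6.3 x 10^-5 = 1.59e-10.
[OH^-] = sqrt(Kb x [C6H5COO-]) = sqrt(1.59e-10 x 0.05667) = 3.00e-6 M.
pOH = 5.52, so pH = 14.00 - 5.52 = 8.48.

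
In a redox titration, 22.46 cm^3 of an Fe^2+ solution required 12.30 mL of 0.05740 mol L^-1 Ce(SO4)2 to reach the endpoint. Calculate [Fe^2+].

0.0314 M

n(Ce(SO4)2) = 0.05740 x 0.01230 = 0.0007060 mol.
From the balanced equation, 1 mol Ce(SO4)2 reacts with 1 mol Fe^2+, so n(Fe^2+) = 0.0007060 x 1/1 = 0.0007060 mol.
[Fe^2+] = 0.0007060 / 0.02246 L = 0.0314 M.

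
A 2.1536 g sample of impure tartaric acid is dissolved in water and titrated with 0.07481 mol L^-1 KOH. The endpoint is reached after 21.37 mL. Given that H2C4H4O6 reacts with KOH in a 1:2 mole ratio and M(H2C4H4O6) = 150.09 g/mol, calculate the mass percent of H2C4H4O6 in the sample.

5.57%

n(KOH) = 0.07481 x 0.02137 = 0.001599 mol.
n(H2C4H4O6) = 0.001599 / 2 = 0.0007993 mol.
mass of H2C4H4O6 = 0.0007993 x 150.09 = 0.1200 g.
% purity = 0.1200 / 2.1536 x 100 = 5.57%.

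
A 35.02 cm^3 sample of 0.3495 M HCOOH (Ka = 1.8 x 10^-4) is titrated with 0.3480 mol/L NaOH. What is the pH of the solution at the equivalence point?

8.49

n(HCOOH) = 0.3495 x 0.03502 = 0.01224 mol; V(NaOH) at equivalence = 0.01224/0.3480 = 0.03517 L.
At equivalence all the acid is converted to HCOO-; total volume = 0.03502 + 0.03517 = 0.07019 L, so [HCOO-] = 0.01224/0.07019 = 0.1744 M.
Kb = Kw/Ka = 1.0e-14 / 1.8 x 10^-4 = 5.56e-11.
[OH^-] = sqrt(Kb x [HCOO-]) = sqrt(5.56e-11 x 0.1744) = 3.11e-6 M.
pOH = 5.51, so pH = 14.00 - 5.51 = 8.49.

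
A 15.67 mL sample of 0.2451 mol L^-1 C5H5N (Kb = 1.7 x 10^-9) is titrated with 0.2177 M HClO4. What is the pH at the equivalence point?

3.08

n(C5H5N) = 0.2451 x 0.01567 = 0.003841 mol; V(HClO4) at equivalence = 0.003841/0.2177 = 0.01764 L.
At equivalence the base is fully converted to C5H5NH+; total volume = 0.03331 L, so [C5H5NH+] = 0.003841/0.03331 = 0.1153 M.
Ka(C5H5NH+) = Kw/Kb = 1.0e-14 / 1.7 x 10^-9 = 5.88e-6.
[H^+] = sqrt(Ka x [C5H5NH+]) = sqrt(5.88e-6 x 0.1153) = 0.000824 M.
pH = -log(0.000824) = 3.08.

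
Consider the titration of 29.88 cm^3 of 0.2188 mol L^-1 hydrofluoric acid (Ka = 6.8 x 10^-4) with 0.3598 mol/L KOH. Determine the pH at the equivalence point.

8.15

n(HF) = 0.2188 x 0.02988 = 0.006538 mol; V(KOH) at equivalence = 0.006538/0.3598 = 0.01817 L.
At equivalence all the acid is converted to F-; total volume = 0.02988 + 0.01817 = 0.04805 L, so [F-] = 0.006538/0.04805 = 0.1361 M.
Kb = Kw/Ka = 1.0e-14 / 6.8 x 10^-4 = 1.47e-11.
[OH^-] = sqrt(Kb x [F-]) = sqrt(1.47e-11 x 0.1361) = 1.41e-6 M.
pOH = 5.85, so pH = 14.00 - 5.85 = 8.15.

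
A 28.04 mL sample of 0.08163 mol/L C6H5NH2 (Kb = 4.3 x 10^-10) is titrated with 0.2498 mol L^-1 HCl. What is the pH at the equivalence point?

2.92

n(C6H5NH2) = 0.08163 x 0.02804 = 0.002289 mol; V(HCl) at equivalence = 0.002289/0.2498 = 0.009163 L.
At equivalence the base is fully converted to C6H5NH3+; total volume = 0.03720 L, so [C6H5NH3+] = 0.002289/0.03720 = 0.06152 M.
Ka(C6H5NH3+) = Kw/Kb = 1.0e-14 / 4.3 x 10^-10 = 2.33e-5.
[H^+] = sqrt(Ka x [C6H5NH3+]) = sqrt(2.33e-5 x 0.06152) = 0.00120 M.
pH = -log(0.00120) = 2.92.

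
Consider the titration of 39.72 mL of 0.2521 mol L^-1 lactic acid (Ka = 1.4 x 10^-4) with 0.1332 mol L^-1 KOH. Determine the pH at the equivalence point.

n(HC3H5O3) = 0.2521 x 0.03972 = 0.01001 mol; V(KOH) at equivalence = 0.01001/0.1332 = 0.07518 L.
At equivalence all the acid is converted to C3H5O3-; total volume = 0.03972 + 0.07518 = 0.1149 L, so [C3H5O3-] = 0.01001/0.1149 = 0.08715 M.
Kb = Kw/Ka = 1.0e-14 / 1.4 x 10^-4 = 7.14e-11.
[OH^-] = sqrt(Kb x [C3H5O3-]) = sqrt(7.14e-11 x 0.08715) = 2.50e-6 M.
pOH = 5.60, so pH = 14.00 - 5.60 = 8.40.

8.40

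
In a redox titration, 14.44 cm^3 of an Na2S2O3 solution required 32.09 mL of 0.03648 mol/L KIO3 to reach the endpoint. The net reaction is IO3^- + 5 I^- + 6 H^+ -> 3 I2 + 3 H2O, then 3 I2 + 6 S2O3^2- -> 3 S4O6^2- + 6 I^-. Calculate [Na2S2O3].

n(KIO3) = 0.03648 x 0.03209 = 0.001171 mol.
From the balanced equation, 1 mol KIO3 reacts with 6 mol Na2S2O3, so n(Na2S2O3) = 0.001171 x 6/1 = 0.007024 mol.
[Na2S2O3] = 0.007024 / 0.01444 L = 0.486 M.

0.486 M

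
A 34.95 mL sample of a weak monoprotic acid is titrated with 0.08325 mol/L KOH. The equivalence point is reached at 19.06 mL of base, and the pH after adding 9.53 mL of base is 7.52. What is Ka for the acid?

9.53 mL is half of the equivalence volume, so this is the half-equivalence point where [HA] = [A^-].
At half-equivalence pH = pKa, so pKa = 7.52.
Ka = 10^(-7.52) = 3.0 x 10^-8.

3.0 x 10^-8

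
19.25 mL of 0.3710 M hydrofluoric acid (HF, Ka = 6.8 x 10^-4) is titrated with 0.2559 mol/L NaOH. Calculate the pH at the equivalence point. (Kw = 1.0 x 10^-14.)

8.17

n(HF) = 0.3710 x 0.01925 = 0.007142 mol; V(NaOH) at equivalence = 0.007142/0.2559 = 0.02791 L.
At equivalence all the acid is converted to F-; total volume = 0.01925 + 0.02791 = 0.04716 L, so [F-] = 0.007142/0.04716 = 0.1514 M.
Kb = Kw/Ka = 1.0e-14 / 6.8 x 10^-4 = 1.47e-11.
[OH^-] = sqrt(Kb x [F-]) = sqrt(1.47e-11 x 0.1514) = 1.49e-6 M.
pOH = 5.83, so pH = 14.00 - 5.83 = 8.17.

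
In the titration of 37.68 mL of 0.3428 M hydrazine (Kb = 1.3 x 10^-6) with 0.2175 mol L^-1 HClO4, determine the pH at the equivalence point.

n(N2H4) = 0.3428 x 0.03768 = 0.01292 mol; V(HClO4) at equivalence = 0.01292/0.2175 = 0.05939 L.
At equivalence the base is fully converted to N2H5+; total volume = 0.09707 L, so [N2H5+] = 0.01292/0.09707 = 0.1331 M.
Ka(N2H5+) = Kw/Kb = 1.0e-14 / 1.3 x 10^-6 = 7.69e-9.
[H^+] = sqrt(Ka x [N2H5+]) = sqrt(7.69e-9 x 0.1331) = 3.20e-5 M.
pH = -log(3.20e-5) = 4.49.

4.49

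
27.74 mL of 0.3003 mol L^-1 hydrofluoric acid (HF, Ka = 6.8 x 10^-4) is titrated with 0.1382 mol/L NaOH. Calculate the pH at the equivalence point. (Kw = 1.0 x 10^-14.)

n(HF) = 0.3003 x 0.02774 = 0.008330 mol; V(NaOH) at equivalence = 0.008330/0.1382 = 0.06028 L.
At equivalence all the acid is converted to F-; total volume = 0.02774 + 0.06028 = 0.08802 L, so [F-] = 0.008330/0.08802 = 0.09464 M.
Kb = Kw/Ka = 1.0e-14 / 6.8 x 10^-4 = 1.47e-11.
[OH^-] = sqrt(Kb x [F-]) = sqrt(1.47e-11 x 0.09464) = 1.18e-6 M.
pOH = 5.93, so pH = 14.00 - 5.93 = 8.07.

8.07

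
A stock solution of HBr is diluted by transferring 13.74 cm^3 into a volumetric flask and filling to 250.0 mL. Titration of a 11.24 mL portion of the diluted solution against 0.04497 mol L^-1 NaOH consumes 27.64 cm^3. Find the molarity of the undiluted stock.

2.01 M

n(NaOH) = 0.04497 x 0.02764 = 0.001243 mol.
n(HBr) in the aliquot = 0.001243 mol.
[diluted HBr] = 0.001243 / 0.01124 = 0.1106 M.
Dilution factor = 250.0/13.74 = 18.20, so [stock] = 0.1106 x 18.20 = 2.01 M.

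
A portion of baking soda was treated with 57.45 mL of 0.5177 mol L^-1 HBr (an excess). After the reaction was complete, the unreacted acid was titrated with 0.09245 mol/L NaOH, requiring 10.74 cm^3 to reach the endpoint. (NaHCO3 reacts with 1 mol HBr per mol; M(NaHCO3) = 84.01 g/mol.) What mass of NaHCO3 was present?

2.42 g

Total n(HBr) added = 0.5177 x 0.05745 = 0.02974 mol.
n(NaOH) used = 0.09245 x 0.01074 = 0.0009929 mol, which equals the excess n(HBr).
So n(HBr) consumed by the sample = 0.02974 - 0.0009929 = 0.02875 mol.
n(NaHCO3) = 0.02875 / 1 = 0.02875 mol.
mass = 0.02875 mol x 84.01 g/mol = 2.42 g.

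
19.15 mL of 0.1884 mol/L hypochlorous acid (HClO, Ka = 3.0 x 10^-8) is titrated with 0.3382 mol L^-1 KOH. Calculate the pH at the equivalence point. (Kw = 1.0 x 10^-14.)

10.30

n(HClO) = 0.1884 x 0.01915 = 0.003608 mol; V(KOH) at equivalence = 0.003608/0.3382 = 0.01067 L.
At equivalence all the acid is converted to ClO-; total volume = 0.01915 + 0.01067 = 0.02982 L, so [ClO-] = 0.003608/0.02982 = 0.1210 M.
Kb = Kw/Ka = 1.0e-14 / 3.0 x 10^-8 = 3.33e-7.
[OH^-] = sqrt(Kb x [ClO-]) = sqrt(3.33e-7 x 0.1210) = 0.000201 M.
pOH = 3.70, so pH = 14.00 - 3.70 = 10.30.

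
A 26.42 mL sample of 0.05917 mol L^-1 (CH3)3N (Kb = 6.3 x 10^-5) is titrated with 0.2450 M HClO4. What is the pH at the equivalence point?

5.56

n((CH3)3N) = 0.05917 x 0.02642 = 0.001563 mol; V(HClO4) at equivalence = 0.001563/0.2450 = 0.006381 L.
At equivalence the base is fully converted to (CH3)3NH+; total volume = 0.03280 L, so [(CH3)3NH+] = 0.001563/0.03280 = 0.04766 M.
Ka((CH3)3NH+) = Kw/Kb = 1.0e-14 / 6.3 x 10^-5 = 1.59e-10.
[H^+] = sqrt(Ka x [(CH3)3NH+]) = sqrt(1.59e-10 x 0.04766) = 2.75e-6 M.
pH = -log(2.75e-6) = 5.56.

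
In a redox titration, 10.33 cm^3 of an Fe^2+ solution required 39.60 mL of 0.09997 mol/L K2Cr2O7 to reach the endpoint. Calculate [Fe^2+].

n(K2Cr2O7) = 0.09997 x 0.03960 = 0.003959 mol.
From the balanced equation, 1 mol K2Cr2O7 reacts with 6 mol Fe^2+, so n(Fe^2+) = 0.003959 x 6/1 = 0.02375 mol.
[Fe^2+] = 0.02375 / 0.01033 L = 2.30 M.

2.30 M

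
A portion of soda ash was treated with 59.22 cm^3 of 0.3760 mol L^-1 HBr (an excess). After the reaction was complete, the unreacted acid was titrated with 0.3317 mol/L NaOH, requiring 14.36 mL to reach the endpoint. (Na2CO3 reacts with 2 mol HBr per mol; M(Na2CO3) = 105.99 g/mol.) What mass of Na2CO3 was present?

Total n(HBr) added = 0.3760 x 0.05922 = 0.02227 mol.
n(NaOH) used = 0.3317 x 0.01436 = 0.004763 mol, which equals the excess n(HBr).
So n(HBr) consumed by the sample = 0.02227 - 0.004763 = 0.01750 mol.
n(Na2CO3) = 0.01750 / 2 = 0.008752 mol.
mass = 0.008752 mol x 105.99 g/mol = 0.928 g.

0.928 g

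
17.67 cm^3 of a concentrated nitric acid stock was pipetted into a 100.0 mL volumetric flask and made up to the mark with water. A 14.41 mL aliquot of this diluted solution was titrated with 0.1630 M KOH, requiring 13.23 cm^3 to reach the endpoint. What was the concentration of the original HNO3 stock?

0.847 M

n(KOH) = 0.1630 x 0.01323 = 0.002156 mol.
n(HNO3) in the aliquot = 0.002156 mol.
[diluted HNO3] = 0.002156 / 0.01441 = 0.1497 M.
Dilution factor = 100.0/17.67 = 5.659, so [stock] = 0.1497 x 5.659 = 0.847 M.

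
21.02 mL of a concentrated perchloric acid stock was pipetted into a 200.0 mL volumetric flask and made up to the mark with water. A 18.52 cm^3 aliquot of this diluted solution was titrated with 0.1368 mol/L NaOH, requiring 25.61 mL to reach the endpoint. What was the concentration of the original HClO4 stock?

n(NaOH) = 0.1368 x 0.02561 = 0.003503 mol.
n(HClO4) in the aliquot = 0.003503 mol.
[diluted HClO4] = 0.003503 / 0.01852 = 0.1892 M.
Dilution factor = 200.0/21.02 = 9.515, so [stock] = 0.1892 x 9.515 = 1.80 M.

1.80 M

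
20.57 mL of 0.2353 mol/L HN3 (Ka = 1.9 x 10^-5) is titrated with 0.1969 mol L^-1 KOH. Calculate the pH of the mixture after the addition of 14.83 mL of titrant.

4.90

Initial n(HN3) = 0.2353 x 0.02057 = 0.004840 mol.
n(KOH) added = 0.1969 x 0.01483 = 0.002920 mol, converting that many moles of HN3 to N3-.
Remaining n(HN3) = 0.001920 mol; n(N3-) = 0.002920 mol.
By Henderson-Hasselbalch, pH = pKa + log([A^-]/[HA]) = 4.72 + log(0.002920/0.001920) = 4.72 + (+0.18) = 4.90.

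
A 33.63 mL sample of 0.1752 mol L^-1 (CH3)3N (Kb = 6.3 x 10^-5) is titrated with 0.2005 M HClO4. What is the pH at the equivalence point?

n((CH3)3N) = 0.1752 x 0.03363 = 0.005892 mol; V(HClO4) at equivalence = 0.005892/0.2005 = 0.02939 L.
At equivalence the base is fully converted to (CH3)3NH+; total volume = 0.06302 L, so [(CH3)3NH+] = 0.005892/0.06302 = 0.09350 M.
Ka((CH3)3NH+) = Kw/Kb = 1.0e-14 / 6.3 x 10^-5 = 1.59e-10.
[H^+] = sqrt(Ka x [(CH3)3NH+]) = sqrt(1.59e-10 x 0.09350) = 3.85e-6 M.
pH = -log(3.85e-6) = 5.41.

5.41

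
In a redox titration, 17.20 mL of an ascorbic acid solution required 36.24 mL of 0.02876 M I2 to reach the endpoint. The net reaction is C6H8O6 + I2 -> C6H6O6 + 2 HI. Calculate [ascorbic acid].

0.0606 M

n(I2) = 0.02876 x 0.03624 = 0.001042 mol.
From the balanced equation, 1 mol I2 reacts with 1 mol ascorbic acid, so n(ascorbic acid) = 0.001042 x 1/1 = 0.001042 mol.
[ascorbic acid] = 0.001042 / 0.01720 L = 0.0606 M.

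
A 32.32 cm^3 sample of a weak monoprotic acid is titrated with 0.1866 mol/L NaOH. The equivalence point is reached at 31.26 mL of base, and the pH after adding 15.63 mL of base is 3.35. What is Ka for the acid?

4.5 x 10^-4

15.63 mL is half of the equivalence volume, so this is the half-equivalence point where [HA] = [A^-].
At half-equivalence pH = pKa, so pKa = 3.35.
Ka = 10^(-3.35) = 4.5 x 10^-4.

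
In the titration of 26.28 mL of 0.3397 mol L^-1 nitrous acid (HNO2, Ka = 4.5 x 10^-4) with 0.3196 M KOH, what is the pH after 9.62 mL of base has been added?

Initial n(HNO2) = 0.3397 x 0.02628 = 0.008927 mol.
n(KOH) added = 0.3196 x 0.009620 = 0.003075 mol, converting that many moles of HNO2 to NO2-.
Remaining n(HNO2) = 0.005853 mol; n(NO2-) = 0.003075 mol.
By Henderson-Hasselbalch, pH = pKa + log([A^-]/[HA]) = 3.35 + log(0.003075/0.005853) = 3.35 + (-0.28) = 3.07.

3.07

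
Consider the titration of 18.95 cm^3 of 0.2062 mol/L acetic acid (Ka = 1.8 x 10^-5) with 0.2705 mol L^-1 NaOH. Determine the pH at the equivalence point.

8.91

n(CH3COOH) = 0.2062 x 0.01895 = 0.003907 mol; V(NaOH) at equivalence = 0.003907/0.2705 = 0.01445 L.
At equivalence all the acid is converted to CH3COO-; total volume = 0.01895 + 0.01445 = 0.03340 L, so [CH3COO-] = 0.003907/0.03340 = 0.1170 M.
Kb = Kw/Ka = 1.0e-14 / 1.8 x 10^-5 = 5.56e-10.
[OH^-] = sqrt(Kb x [CH3COO-]) = sqrt(5.56e-10 x 0.1170) = 8.06e-6 M.
pOH = 5.09, so pH = 14.00 - 5.09 = 8.91.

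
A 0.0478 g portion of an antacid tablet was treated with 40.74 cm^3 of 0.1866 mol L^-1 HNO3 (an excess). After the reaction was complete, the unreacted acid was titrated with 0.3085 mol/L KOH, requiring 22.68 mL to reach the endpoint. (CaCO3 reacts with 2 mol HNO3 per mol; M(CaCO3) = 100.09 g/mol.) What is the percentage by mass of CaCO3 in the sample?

63.4%

Total n(HNO3) added = 0.1866 x 0.04074 = 0.007602 mol.
n(KOH) used = 0.3085 x 0.02268 = 0.006997 mol, which equals the excess n(HNO3).
So n(HNO3) consumed by the sample = 0.007602 - 0.006997 = 0.0006053 mol.
n(CaCO3) = 0.0006053 / 2 = 0.0003027 mol.
mass CaCO3 = 0.0003027 x 100.09 = 0.03029 g, so %CaCO3 = 0.03029/0.0478 x 100 = 63.4%.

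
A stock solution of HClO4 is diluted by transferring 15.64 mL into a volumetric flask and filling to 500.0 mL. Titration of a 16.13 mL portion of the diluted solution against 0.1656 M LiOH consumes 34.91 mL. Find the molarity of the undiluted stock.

11.5 M

n(LiOH) = 0.1656 x 0.03491 = 0.005781 mol.
n(HClO4) in the aliquot = 0.005781 mol.
[diluted HClO4] = 0.005781 / 0.01613 = 0.3584 M.
Dilution factor = 500.0/15.64 = 31.97, so [stock] = 0.3584 x 31.97 = 11.5 M.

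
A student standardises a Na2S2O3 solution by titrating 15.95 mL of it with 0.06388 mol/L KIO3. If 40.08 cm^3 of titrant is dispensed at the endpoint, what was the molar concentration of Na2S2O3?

0.963 M

n(KIO3) = 0.06388 x 0.04008 = 0.002560 mol.
From the balanced equation, 1 mol KIO3 reacts with 6 mol Na2S2O3, so n(Na2S2O3) = 0.002560 x 6/1 = 0.01536 mol.
[Na2S2O3] = 0.01536 / 0.01595 L = 0.963 M.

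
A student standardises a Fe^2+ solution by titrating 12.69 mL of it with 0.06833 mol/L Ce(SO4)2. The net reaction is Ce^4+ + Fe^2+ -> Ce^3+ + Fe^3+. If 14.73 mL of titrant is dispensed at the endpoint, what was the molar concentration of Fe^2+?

n(Ce(SO4)2) = 0.06833 x 0.01473 = 0.001007 mol.
From the balanced equation, 1 mol Ce(SO4)2 reacts with 1 mol Fe^2+, so n(Fe^2+) = 0.001007 x 1/1 = 0.001007 mol.
[Fe^2+] = 0.001007 / 0.01269 L = 0.0793 M.

0.0793 M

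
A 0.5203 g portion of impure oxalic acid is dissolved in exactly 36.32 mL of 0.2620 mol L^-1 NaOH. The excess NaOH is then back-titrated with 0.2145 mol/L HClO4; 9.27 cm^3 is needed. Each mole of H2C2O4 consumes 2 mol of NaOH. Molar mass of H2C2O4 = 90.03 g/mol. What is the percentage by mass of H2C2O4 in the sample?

Total n(NaOH) added = 0.2620 x 0.03632 = 0.009516 mol.
n(HClO4) used = 0.2145 x 0.009270 = 0.001988 mol, which equals the excess n(NaOH).
So n(NaOH) consumed by the sample = 0.009516 - 0.001988 = 0.007527 mol.
n(H2C2O4) = 0.007527 / 2 = 0.003764 mol.
mass H2C2O4 = 0.003764 x 90.03 = 0.3388 g, so %H2C2O4 = 0.3388/0.5203 x 100 = 65.1%.

65.1%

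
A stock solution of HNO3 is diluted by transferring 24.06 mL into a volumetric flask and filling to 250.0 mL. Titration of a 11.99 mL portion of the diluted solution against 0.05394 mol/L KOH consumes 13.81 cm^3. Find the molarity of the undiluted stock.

0.646 M

n(KOH) = 0.05394 x 0.01381 = 0.0007449 mol.
n(HNO3) in the aliquot = 0.0007449 mol.
[diluted HNO3] = 0.0007449 / 0.01199 = 0.06213 M.
Dilution factor = 250.0/24.06 = 10.39, so [stock] = 0.06213 x 10.39 = 0.646 M.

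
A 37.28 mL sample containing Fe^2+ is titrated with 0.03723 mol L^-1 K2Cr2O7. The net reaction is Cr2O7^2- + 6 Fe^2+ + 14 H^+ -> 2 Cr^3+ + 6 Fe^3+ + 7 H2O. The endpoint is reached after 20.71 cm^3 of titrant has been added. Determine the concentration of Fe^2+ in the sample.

n(K2Cr2O7) = 0.03723 x 0.02071 = 0.0007710 mol.
From the balanced equation, 1 mol K2Cr2O7 reacts with 6 mol Fe^2+, so n(Fe^2+) = 0.0007710 x 6/1 = 0.004626 mol.
[Fe^2+] = 0.004626 / 0.03728 L = 0.124 M.

0.124 M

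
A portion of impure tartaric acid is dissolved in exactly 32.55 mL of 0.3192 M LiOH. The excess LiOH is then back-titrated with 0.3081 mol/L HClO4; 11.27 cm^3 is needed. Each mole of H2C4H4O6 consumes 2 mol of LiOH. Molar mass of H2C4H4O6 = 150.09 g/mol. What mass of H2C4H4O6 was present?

Total n(LiOH) added = 0.3192 x 0.03255 = 0.01039 mol.
n(HClO4) used = 0.3081 x 0.01127 = 0.003472 mol, which equals the excess n(LiOH).
So n(LiOH) consumed by the sample = 0.01039 - 0.003472 = 0.006918 mol.
n(H2C4H4O6) = 0.006918 / 2 = 0.003459 mol.
mass = 0.003459 mol x 150.09 g/mol = 0.519 g.

0.519 g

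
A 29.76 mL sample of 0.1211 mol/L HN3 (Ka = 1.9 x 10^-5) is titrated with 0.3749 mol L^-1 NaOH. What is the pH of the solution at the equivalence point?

8.84

n(HN3) = 0.1211 x 0.02976 = 0.003604 mol; V(NaOH) at equivalence = 0.003604/0.3749 = 0.009613 L.
At equivalence all the acid is converted to N3-; total volume = 0.02976 + 0.009613 = 0.03937 L, so [N3-] = 0.003604/0.03937 = 0.09153 M.
Kb = Kw/Ka = 1.0e-14 / 1.9 x 10^-5 = 5.26e-10.
[OH^-] = sqrt(Kb x [N3-]) = sqrt(5.26e-10 x 0.09153) = 6.94e-6 M.
pOH = 5.16, so pH = 14.00 - 5.16 = 8.84.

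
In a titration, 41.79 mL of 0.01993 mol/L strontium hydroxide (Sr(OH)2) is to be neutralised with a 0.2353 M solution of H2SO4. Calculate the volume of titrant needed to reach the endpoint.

3.54 mL

n(Sr(OH)2) = 0.01993 mol/L x 0.04179 L = 0.0008329 mol.
At equivalence n(H2SO4) = n(Sr(OH)2) = 0.0008329 mol.
V(H2SO4) = 0.0008329 / 0.2353 = 0.003540 L = 3.54 mL.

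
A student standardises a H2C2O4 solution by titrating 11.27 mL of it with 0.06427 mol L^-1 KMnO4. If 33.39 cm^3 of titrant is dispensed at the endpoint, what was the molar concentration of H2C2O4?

0.476 M

n(KMnO4) = 0.06427 x 0.03339 = 0.002146 mol.
From the balanced equation, 2 mol KMnO4 reacts with 5 mol H2C2O4, so n(H2C2O4) = 0.002146 x 5/2 = 0.005365 mol.
[H2C2O4] = 0.005365 / 0.01127 L = 0.476 M.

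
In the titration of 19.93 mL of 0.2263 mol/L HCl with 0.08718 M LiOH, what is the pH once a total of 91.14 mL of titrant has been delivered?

n(acid) = 0.2263 x 0.01993 = 0.004510 mol; n(LiOH) added = 0.08718 x 0.09114 = 0.007946 mol.
Base is in excess by 0.007946 - 0.004510 = 0.003435 mol in a total volume of 0.1111 L.
[OH^-] = 0.003435/0.1111 = 0.03093 M, so pOH = 1.51 and pH = 14.00 - 1.51 = 12.49.

12.49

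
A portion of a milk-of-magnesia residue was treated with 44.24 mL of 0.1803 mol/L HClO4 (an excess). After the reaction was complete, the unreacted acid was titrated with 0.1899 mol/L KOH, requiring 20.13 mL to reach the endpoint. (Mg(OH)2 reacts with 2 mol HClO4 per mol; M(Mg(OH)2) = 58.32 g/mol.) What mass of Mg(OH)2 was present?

Total n(HClO4) added = 0.1803 x 0.04424 = 0.007976 mol.
n(KOH) used = 0.1899 x 0.02013 = 0.003823 mol, which equals the excess n(HClO4).
So n(HClO4) consumed by the sample = 0.007976 - 0.003823 = 0.004154 mol.
n(Mg(OH)2) = 0.004154 / 2 = 0.002077 mol.
mass = 0.002077 mol x 58.32 g/mol = 0.121 g.

0.121 g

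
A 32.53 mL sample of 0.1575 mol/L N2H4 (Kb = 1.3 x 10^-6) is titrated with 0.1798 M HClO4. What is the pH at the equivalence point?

n(N2H4) = 0.1575 x 0.03253 = 0.005123 mol; V(HClO4) at equivalence = 0.005123/0.1798 = 0.02850 L.
At equivalence the base is fully converted to N2H5+; total volume = 0.06103 L, so [N2H5+] = 0.005123/0.06103 = 0.08396 M.
Ka(N2H5+) = Kw/Kb = 1.0e-14 / 1.3 x 10^-6 = 7.69e-9.
[H^+] = sqrt(Ka x [N2H5+]) = sqrt(7.69e-9 x 0.08396) = 2.54e-5 M.
pH = -log(2.54e-5) = 4.59.

4.59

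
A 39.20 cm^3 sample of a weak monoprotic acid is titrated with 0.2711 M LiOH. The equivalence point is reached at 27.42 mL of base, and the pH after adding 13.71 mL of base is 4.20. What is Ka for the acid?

6.3 x 10^-5

13.71 mL is half of the equivalence volume, so this is the half-equivalence point where [HA] = [A^-].
At half-equivalence pH = pKa, so pKa = 4.20.
Ka = 10^(-4.20) = 6.3 x 10^-5.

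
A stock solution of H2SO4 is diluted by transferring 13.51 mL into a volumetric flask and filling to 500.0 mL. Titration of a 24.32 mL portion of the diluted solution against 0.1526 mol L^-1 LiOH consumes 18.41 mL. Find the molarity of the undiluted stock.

2.14 M

n(LiOH) = 0.1526 x 0.01841 = 0.002809 mol.
n(H2SO4) in the aliquot = 0.002809 x 1/2 = 0.001405 mol.
[diluted H2SO4] = 0.001405 / 0.02432 = 0.05776 M.
Dilution factor = 500.0/13.51 = 37.01, so [stock] = 0.05776 x 37.01 = 2.14 M.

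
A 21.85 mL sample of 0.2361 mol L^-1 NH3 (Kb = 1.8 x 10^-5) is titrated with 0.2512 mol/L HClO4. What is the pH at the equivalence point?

n(NH3) = 0.2361 x 0.02185 = 0.005159 mol; V(HClO4) at equivalence = 0.005159/0.2512 = 0.02054 L.
At equivalence the base is fully converted to NH4+; total volume = 0.04239 L, so [NH4+] = 0.005159/0.04239 = 0.1217 M.
Ka(NH4+) = Kw/Kb = 1.0e-14 / 1.8 x 10^-5 = 5.56e-10.
[H^+] = sqrt(Ka x [NH4+]) = sqrt(5.56e-10 x 0.1217) = 8.22e-6 M.
pH = -log(8.22e-6) = 5.08.

5.08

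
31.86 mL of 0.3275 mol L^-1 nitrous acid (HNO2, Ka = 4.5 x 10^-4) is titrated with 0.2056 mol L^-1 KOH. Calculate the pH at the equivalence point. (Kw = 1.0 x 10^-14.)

n(HNO2) = 0.3275 x 0.03186 = 0.01043 mol; V(KOH) at equivalence = 0.01043/0.2056 = 0.05075 L.
At equivalence all the acid is converted to NO2-; total volume = 0.03186 + 0.05075 = 0.08261 L, so [NO2-] = 0.01043/0.08261 = 0.1263 M.
Kb = Kw/Ka = 1.0e-14 / 4.5 x 10^-4 = 2.22e-11.
[OH^-] = sqrt(Kb x [NO2-]) = sqrt(2.22e-11 x 0.1263) = 1.68e-6 M.
pOH = 5.78, so pH = 14.00 - 5.78 = 8.22.

8.22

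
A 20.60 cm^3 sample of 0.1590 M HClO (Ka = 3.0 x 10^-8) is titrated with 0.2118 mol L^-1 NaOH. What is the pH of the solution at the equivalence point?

10.24

n(HClO) = 0.1590 x 0.02060 = 0.003275 mol; V(NaOH) at equivalence = 0.003275/0.2118 = 0.01546 L.
At equivalence all the acid is converted to ClO-; total volume = 0.02060 + 0.01546 = 0.03606 L, so [ClO-] = 0.003275/0.03606 = 0.09082 M.
Kb = Kw/Ka = 1.0e-14 / 3.0 x 10^-8 = 3.33e-7.
[OH^-] = sqrt(Kb x [ClO-]) = sqrt(3.33e-7 x 0.09082) = 0.000174 M.
pOH = 3.76, so pH = 14.00 - 3.76 = 10.24.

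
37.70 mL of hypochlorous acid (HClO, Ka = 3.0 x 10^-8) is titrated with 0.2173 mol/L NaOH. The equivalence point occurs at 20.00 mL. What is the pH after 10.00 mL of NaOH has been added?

7.52

10.00 mL is exactly half the equivalence volume (20.00/2), i.e. the half-equivalence point.
There, n(HA) = n(A^-), so pH = pKa = -log(3.0 x 10^-8) = 7.52.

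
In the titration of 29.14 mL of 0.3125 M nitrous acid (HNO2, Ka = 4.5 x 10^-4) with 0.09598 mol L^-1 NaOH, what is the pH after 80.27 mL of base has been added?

4.09

Initial n(HNO2) = 0.3125 x 0.02914 = 0.009106 mol.
n(NaOH) added = 0.09598 x 0.08027 = 0.007704 mol, converting that many moles of HNO2 to NO2-.
Remaining n(HNO2) = 0.001402 mol; n(NO2-) = 0.007704 mol.
By Henderson-Hasselbalch, pH = pKa + log([A^-]/[HA]) = 3.35 + log(0.007704/0.001402) = 3.35 + (+0.74) = 4.09.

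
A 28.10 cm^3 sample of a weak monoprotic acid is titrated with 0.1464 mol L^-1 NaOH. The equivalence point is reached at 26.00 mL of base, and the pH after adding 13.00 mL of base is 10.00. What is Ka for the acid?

13.00 mL is half of the equivalence volume, so this is the half-equivalence point where [HA] = [A^-].
At half-equivalence pH = pKa, so pKa = 10.00.
Ka = 10^(-10.00) = 1.0 x 10^-10.

1.0 x 10^-10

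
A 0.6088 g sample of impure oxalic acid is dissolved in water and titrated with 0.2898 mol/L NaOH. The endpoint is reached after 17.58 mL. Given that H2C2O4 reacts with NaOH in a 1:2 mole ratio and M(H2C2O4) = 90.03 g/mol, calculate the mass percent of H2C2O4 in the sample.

37.7%

n(NaOH) = 0.2898 x 0.01758 = 0.005095 mol.
n(H2C2O4) = 0.005095 / 2 = 0.002547 mol.
mass of H2C2O4 = 0.002547 x 90.03 = 0.2293 g.
% purity = 0.2293 / 0.6088 x 100 = 37.7%.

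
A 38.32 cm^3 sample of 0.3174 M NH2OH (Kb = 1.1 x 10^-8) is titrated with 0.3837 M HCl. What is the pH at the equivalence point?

3.40

n(NH2OH) = 0.3174 x 0.03832 = 0.01216 mol; V(HCl) at equivalence = 0.01216/0.3837 = 0.03170 L.
At equivalence the base is fully converted to NH3OH+; total volume = 0.07002 L, so [NH3OH+] = 0.01216/0.07002 = 0.1737 M.
Ka(NH3OH+) = Kw/Kb = 1.0e-14 / 1.1 x 10^-8 = 9.09e-7.
[H^+] = sqrt(Ka x [NH3OH+]) = sqrt(9.09e-7 x 0.1737) = 0.000397 M.
pH = -log(0.000397) = 3.40.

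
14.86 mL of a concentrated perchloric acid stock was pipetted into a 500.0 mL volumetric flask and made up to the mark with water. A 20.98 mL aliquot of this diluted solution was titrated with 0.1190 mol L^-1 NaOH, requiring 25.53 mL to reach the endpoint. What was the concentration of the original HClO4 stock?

4.87 M

n(NaOH) = 0.1190 x 0.02553 = 0.003038 mol.
n(HClO4) in the aliquot = 0.003038 mol.
[diluted HClO4] = 0.003038 / 0.02098 = 0.1448 M.
Dilution factor = 500.0/14.86 = 33.65, so [stock] = 0.1448 x 33.65 = 4.87 M.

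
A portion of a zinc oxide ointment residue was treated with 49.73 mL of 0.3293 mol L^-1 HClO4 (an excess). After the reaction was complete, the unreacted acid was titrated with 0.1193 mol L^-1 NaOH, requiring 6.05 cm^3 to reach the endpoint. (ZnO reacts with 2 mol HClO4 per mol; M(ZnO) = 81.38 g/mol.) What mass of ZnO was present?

Total n(HClO4) added = 0.3293 x 0.04973 = 0.01638 mol.
n(NaOH) used = 0.1193 x 0.006050 = 0.0007218 mol, which equals the excess n(HClO4).
So n(HClO4) consumed by the sample = 0.01638 - 0.0007218 = 0.01565 mol.
n(ZnO) = 0.01565 / 2 = 0.007827 mol.
mass = 0.007827 mol x 81.38 g/mol = 0.637 g.

0.637 g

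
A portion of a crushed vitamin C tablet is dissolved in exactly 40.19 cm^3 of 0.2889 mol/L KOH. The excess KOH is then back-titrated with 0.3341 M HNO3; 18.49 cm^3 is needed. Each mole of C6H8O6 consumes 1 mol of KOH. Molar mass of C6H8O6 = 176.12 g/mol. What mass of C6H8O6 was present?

Total n(KOH) added = 0.2889 x 0.04019 = 0.01161 mol.
n(HNO3) used = 0.3341 x 0.01849 = 0.006178 mol, which equals the excess n(KOH).
So n(KOH) consumed by the sample = 0.01161 - 0.006178 = 0.005433 mol.
n(C6H8O6) = 0.005433 / 1 = 0.005433 mol.
mass = 0.005433 mol x 176.12 g/mol = 0.957 g.

0.957 g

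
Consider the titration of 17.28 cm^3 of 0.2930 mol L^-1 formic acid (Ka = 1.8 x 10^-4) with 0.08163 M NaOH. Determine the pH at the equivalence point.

8.27

n(HCOOH) = 0.2930 x 0.01728 = 0.005063 mol; V(NaOH) at equivalence = 0.005063/0.08163 = 0.06202 L.
At equivalence all the acid is converted to HCOO-; total volume = 0.01728 + 0.06202 = 0.07930 L, so [HCOO-] = 0.005063/0.07930 = 0.06384 M.
Kb = Kw/Ka = 1.0e-14 / 1.8 x 10^-4 = 5.56e-11.
[OH^-] = sqrt(Kb x [HCOO-]) = sqrt(5.56e-11 x 0.06384) = 1.88e-6 M.
pOH = 5.73, so pH = 14.00 - 5.73 = 8.27.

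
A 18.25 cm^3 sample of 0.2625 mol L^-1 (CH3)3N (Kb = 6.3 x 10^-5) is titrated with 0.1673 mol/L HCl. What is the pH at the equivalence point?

5.39

n((CH3)3N) = 0.2625 x 0.01825 = 0.004791 mol; V(HCl) at equivalence = 0.004791/0.1673 = 0.02863 L.
At equivalence the base is fully converted to (CH3)3NH+; total volume = 0.04688 L, so [(CH3)3NH+] = 0.004791/0.04688 = 0.1022 M.
Ka((CH3)3NH+) = Kw/Kb = 1.0e-14 / 6.3 x 10^-5 = 1.59e-10.
[H^+] = sqrt(Ka x [(CH3)3NH+]) = sqrt(1.59e-10 x 0.1022) = 4.03e-6 M.
pH = -log(4.03e-6) = 5.39.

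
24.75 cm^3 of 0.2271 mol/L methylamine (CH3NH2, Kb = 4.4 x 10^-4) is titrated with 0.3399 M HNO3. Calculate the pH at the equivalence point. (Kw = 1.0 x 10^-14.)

5.75

n(CH3NH2) = 0.2271 x 0.02475 = 0.005621 mol; V(HNO3) at equivalence = 0.005621/0.3399 = 0.01654 L.
At equivalence the base is fully converted to CH3NH3+; total volume = 0.04129 L, so [CH3NH3+] = 0.005621/0.04129 = 0.1361 M.
Ka(CH3NH3+) = Kw/Kb = 1.0e-14 / 4.4 x 10^-4 = 2.27e-11.
[H^+] = sqrt(Ka x [CH3NH3+]) = sqrt(2.27e-11 x 0.1361) = 1.76e-6 M.
pH = -log(1.76e-6) = 5.75.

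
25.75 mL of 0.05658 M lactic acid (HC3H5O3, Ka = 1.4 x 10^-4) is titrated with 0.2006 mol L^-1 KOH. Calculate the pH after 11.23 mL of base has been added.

n(acid) = 0.05658 x 0.02575 = 0.001457 mol; n(KOH) added = 0.2006 x 0.01123 = 0.002253 mol.
Base is in excess by 0.002253 - 0.001457 = 0.0007958 mol in a total volume of 0.03698 L.
[OH^-] = 0.0007958/0.03698 = 0.02152 M, so pOH = 1.67 and pH = 14.00 - 1.67 = 12.33.

12.33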